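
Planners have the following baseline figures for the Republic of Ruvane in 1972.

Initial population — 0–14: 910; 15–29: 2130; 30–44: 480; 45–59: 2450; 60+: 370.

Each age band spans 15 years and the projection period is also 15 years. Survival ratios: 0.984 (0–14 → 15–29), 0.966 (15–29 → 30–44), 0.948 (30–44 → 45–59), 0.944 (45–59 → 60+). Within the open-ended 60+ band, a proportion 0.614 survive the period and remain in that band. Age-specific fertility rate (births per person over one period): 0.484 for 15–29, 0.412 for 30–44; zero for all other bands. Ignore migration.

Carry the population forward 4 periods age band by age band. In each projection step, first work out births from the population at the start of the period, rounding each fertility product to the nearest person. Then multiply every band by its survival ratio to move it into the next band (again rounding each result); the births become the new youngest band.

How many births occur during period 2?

1281

Let band 1 be 0–14 through band 5 = 60+.
[period 1]
Births: 2130 × 0.484 = 1031  |  480 × 0.412 = 198 → 1229
Band 2: 910 × 0.984 = 895
Band 3: 2130 × 0.966 = 2058
Band 4: 480 × 0.948 = 455
Band 5: 2450 × 0.944 + 370 × 0.614 = 2313 + 227 = 2540
End of period: [1229, 895, 2058, 455, 2540]
[period 2]
Births: 895 × 0.484 = 433  |  2058 × 0.412 = 848 → 1281
Band 2: 1229 × 0.984 = 1209
Band 3: 895 × 0.966 = 865
Band 4: 2058 × 0.948 = 1951
Band 5: 455 × 0.944 + 2540 × 0.614 = 430 + 1560 = 1990
End of period: [1281, 1209, 865, 1951, 1990]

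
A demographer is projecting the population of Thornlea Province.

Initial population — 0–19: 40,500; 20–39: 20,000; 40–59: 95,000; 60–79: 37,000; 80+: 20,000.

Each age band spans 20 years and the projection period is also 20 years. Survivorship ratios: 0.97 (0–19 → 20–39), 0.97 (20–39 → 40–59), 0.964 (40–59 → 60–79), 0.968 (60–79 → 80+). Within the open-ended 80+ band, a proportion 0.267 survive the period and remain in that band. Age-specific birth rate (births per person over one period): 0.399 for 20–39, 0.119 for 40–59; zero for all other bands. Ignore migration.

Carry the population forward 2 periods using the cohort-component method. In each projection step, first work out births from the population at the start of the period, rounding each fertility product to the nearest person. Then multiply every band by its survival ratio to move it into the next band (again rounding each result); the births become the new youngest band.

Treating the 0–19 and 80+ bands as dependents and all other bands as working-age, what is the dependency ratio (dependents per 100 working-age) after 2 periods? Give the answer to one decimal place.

155.8

Let band 1 be 0–19 through band 5 = 80+.
After projecting period 1:
Births: 20000 × 0.399 = 7980 ; 95000 × 0.119 = 11305 → total 19285
Band 2: 40500 × 0.97 = 39285
Band 3: 20000 × 0.97 = 19400
Band 4: 95000 × 0.964 = 91580
Band 5: 37000 × 0.968 + 20000 × 0.267 = 35816 + 5340 = 41156
Giving 19285 / 39285 / 19400 / 91580 / 41156.
After projecting period 2:
Births: 39285 × 0.399 = 15675 ; 19400 × 0.119 = 2309 → total 17984
Band 2: 19285 × 0.97 = 18706
Band 3: 39285 × 0.97 = 38106
Band 4: 19400 × 0.964 = 18702
Band 5: 91580 × 0.968 + 41156 × 0.267 = 88649 + 10989 = 99638
Giving 17984 / 18706 / 38106 / 18702 / 99638.
Dependents (band 0–19 + band 80+) = 17984 + 99638 = 117622; working-age = 75514; ratio = 117622/75514 × 100 = 155.8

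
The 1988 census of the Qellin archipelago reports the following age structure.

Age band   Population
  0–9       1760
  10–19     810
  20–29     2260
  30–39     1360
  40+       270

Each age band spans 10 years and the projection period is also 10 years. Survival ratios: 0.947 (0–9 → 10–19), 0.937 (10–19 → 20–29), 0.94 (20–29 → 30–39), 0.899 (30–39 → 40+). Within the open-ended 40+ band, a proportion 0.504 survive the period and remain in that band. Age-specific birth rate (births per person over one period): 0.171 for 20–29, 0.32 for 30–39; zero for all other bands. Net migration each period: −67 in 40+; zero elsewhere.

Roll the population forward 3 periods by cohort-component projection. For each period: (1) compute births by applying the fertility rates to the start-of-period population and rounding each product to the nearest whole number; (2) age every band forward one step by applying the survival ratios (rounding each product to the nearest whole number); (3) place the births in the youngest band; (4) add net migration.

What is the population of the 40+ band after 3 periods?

Period 1.
Births: 2260 × 0.171 = 386 ; 1360 × 0.32 = 435 → total 821
10–19: 1760 × 0.947 = 1667
20–29: 810 × 0.937 = 759
30–39: 2260 × 0.94 = 2124
40+: 1360 × 0.899 + 270 × 0.504 = 1223 + 136 = 1359
Net migration: 40+ − 67 → 1292
End of period: [821, 1667, 759, 2124, 1292]
Period 2.
Births: 759 × 0.171 = 130 ; 2124 × 0.32 = 680 → total 810
10–19: 821 × 0.947 = 777
20–29: 1667 × 0.937 = 1562
30–39: 759 × 0.94 = 713
40+: 2124 × 0.899 + 1292 × 0.504 = 1909 + 651 = 2560
Net migration: 40+ − 67 → 2493
End of period: [810, 777, 1562, 713, 2493]
Period 3.
Births: 1562 × 0.171 = 267 ; 713 × 0.32 = 228 → total 495
10–19: 810 × 0.947 = 767
20–29: 777 × 0.937 = 728
30–39: 1562 × 0.94 = 1468
40+: 713 × 0.899 + 2493 × 0.504 = 641 + 1256 = 1897
Net migration: 40+ − 67 → 1830
End of period: [495, 767, 728, 1468, 1830]

1830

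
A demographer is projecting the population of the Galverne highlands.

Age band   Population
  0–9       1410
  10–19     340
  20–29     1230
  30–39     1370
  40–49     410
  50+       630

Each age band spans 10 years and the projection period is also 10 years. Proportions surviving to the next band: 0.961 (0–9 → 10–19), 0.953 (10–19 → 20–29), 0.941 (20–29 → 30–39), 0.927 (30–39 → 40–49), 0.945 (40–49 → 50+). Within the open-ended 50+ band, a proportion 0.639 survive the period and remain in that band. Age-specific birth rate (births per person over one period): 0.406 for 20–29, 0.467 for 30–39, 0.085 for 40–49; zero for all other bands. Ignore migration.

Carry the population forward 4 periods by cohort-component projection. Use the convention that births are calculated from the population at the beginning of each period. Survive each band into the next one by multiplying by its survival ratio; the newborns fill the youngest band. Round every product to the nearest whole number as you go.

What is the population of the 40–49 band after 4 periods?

Let group 1 be 0–9 through group 6 = 50+.
Period 1.
Births: 1230 * 0.406 = 499  |  1370 * 0.467 = 640  |  410 * 0.085 = 35 ⇒ total 1174
Group 2: 1410 * 0.961 = 1355
Group 3: 340 * 0.953 = 324
Group 4: 1230 * 0.941 = 1157
Group 5: 1370 * 0.927 = 1270
Group 6: 410 * 0.945 + 630 * 0.639 = 387 + 403 = 790
End of period: [1174, 1355, 324, 1157, 1270, 790]
Period 2.
Births: 324 * 0.406 = 132  |  1157 * 0.467 = 540  |  1270 * 0.085 = 108 ⇒ total 780
Group 2: 1174 * 0.961 = 1128
Group 3: 1355 * 0.953 = 1291
Group 4: 324 * 0.941 = 305
Group 5: 1157 * 0.927 = 1073
Group 6: 1270 * 0.945 + 790 * 0.639 = 1200 + 505 = 1705
End of period: [780, 1128, 1291, 305, 1073, 1705]
Period 3.
Births: 1291 * 0.406 = 524  |  305 * 0.467 = 142  |  1073 * 0.085 = 91 ⇒ total 757
Group 2: 780 * 0.961 = 750
Group 3: 1128 * 0.953 = 1075
Group 4: 1291 * 0.941 = 1215
Group 5: 305 * 0.927 = 283
Group 6: 1073 * 0.945 + 1705 * 0.639 = 1014 + 1089 = 2103
End of period: [757, 750, 1075, 1215, 283, 2103]
Period 4.
Births: 1075 * 0.406 = 436  |  1215 * 0.467 = 567  |  283 * 0.085 = 24 ⇒ total 1027
Group 2: 757 * 0.961 = 727
Group 3: 750 * 0.953 = 715
Group 4: 1075 * 0.941 = 1012
Group 5: 1215 * 0.927 = 1126
Group 6: 283 * 0.945 + 2103 * 0.639 = 267 + 1344 = 1611
End of period: [1027, 727, 715, 1012, 1126, 1611]

1126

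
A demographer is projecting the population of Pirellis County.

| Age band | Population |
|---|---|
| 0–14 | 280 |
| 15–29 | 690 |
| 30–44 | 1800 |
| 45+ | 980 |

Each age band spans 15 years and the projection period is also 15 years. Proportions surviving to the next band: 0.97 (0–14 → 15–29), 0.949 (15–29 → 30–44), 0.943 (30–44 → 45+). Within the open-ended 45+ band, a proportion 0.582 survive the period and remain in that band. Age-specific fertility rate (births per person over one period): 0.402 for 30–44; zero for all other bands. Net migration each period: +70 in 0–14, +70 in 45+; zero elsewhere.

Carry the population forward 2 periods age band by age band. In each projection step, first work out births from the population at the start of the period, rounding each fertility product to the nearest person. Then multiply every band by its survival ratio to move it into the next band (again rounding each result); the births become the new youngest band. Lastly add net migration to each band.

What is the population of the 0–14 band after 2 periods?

333

[period 1]
Births: 1800 × 0.402 = 724
15–29: 280 × 0.97 = 272
30–44: 690 × 0.949 = 655
45+: 1800 × 0.943 + 980 × 0.582 = 1697 + 570 = 2267
Net migration: 0–14 + 70 → 794; 45+ + 70 → 2337
Population now: 0–14=794, 15–29=272, 30–44=655, 45+=2337
[period 2]
Births: 655 × 0.402 = 263
15–29: 794 × 0.97 = 770
30–44: 272 × 0.949 = 258
45+: 655 × 0.943 + 2337 × 0.582 = 618 + 1360 = 1978
Net migration: 0–14 + 70 → 333; 45+ + 70 → 2048
Population now: 0–14=333, 15–29=770, 30–44=258, 45+=2048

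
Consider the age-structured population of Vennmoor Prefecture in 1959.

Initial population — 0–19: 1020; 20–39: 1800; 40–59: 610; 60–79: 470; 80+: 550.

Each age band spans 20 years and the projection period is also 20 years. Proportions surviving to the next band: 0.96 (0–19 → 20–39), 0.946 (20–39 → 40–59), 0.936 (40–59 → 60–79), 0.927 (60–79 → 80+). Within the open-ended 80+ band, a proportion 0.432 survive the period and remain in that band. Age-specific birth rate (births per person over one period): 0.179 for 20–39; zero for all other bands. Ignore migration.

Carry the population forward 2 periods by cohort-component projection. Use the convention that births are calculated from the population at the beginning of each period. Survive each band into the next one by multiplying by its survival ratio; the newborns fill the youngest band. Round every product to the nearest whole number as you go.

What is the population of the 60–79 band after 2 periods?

1594

Numbering the bands 1..5 from youngest to oldest:
Period 1.
Births: 1800 * 0.179 = 322
Band 2: 1020 * 0.96 = 979
Band 3: 1800 * 0.946 = 1703
Band 4: 610 * 0.936 = 571
Band 5: 470 * 0.927 + 550 * 0.432 = 436 + 238 = 674
→ [322, 979, 1703, 571, 674]
Period 2.
Births: 979 * 0.179 = 175
Band 2: 322 * 0.96 = 309
Band 3: 979 * 0.946 = 926
Band 4: 1703 * 0.936 = 1594
Band 5: 571 * 0.927 + 674 * 0.432 = 529 + 291 = 820
→ [175, 309, 926, 1594, 820]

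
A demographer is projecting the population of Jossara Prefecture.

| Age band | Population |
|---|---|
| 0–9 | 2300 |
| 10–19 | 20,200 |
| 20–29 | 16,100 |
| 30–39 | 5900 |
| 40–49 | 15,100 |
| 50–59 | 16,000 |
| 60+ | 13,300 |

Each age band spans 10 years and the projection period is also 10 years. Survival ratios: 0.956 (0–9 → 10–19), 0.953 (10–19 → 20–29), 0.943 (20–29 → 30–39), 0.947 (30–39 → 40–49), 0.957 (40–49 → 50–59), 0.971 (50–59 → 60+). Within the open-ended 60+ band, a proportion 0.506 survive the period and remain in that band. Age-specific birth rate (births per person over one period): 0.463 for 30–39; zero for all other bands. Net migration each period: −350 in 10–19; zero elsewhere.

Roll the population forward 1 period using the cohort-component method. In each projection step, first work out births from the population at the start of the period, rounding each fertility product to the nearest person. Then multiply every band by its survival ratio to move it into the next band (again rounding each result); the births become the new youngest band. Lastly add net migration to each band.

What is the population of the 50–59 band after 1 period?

14451

Let group 1 be 0–9 through group 7 = 60+.
Period 1.
Births: 5900 × 0.463 = 2732
Group 2: 2300 × 0.956 = 2199
Group 3: 20200 × 0.953 = 19251
Group 4: 16100 × 0.943 = 15182
Group 5: 5900 × 0.947 = 5587
Group 6: 15100 × 0.957 = 14451
Group 7: 16000 × 0.971 + 13300 × 0.506 = 15536 + 6730 = 22266
Net migration: Group 2 − 350 → 1849
→ [2732, 1849, 19251, 15182, 5587, 14451, 22266]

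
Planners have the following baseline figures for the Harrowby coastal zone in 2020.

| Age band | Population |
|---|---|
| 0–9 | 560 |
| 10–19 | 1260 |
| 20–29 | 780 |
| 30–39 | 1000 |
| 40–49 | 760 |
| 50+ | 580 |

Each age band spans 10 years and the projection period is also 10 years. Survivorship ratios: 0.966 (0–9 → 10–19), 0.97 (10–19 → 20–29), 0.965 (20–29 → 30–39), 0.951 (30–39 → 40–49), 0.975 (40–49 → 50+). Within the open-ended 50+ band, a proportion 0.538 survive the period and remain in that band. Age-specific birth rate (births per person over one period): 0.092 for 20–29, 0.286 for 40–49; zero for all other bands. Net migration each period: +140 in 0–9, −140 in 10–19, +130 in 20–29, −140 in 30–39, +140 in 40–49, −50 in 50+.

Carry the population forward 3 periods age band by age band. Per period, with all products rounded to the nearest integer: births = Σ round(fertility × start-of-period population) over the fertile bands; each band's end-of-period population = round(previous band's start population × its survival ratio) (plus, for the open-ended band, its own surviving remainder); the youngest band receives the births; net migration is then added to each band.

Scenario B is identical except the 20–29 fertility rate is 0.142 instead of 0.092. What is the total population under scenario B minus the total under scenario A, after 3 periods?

Numbering the bands 1..6 from youngest to oldest:
After projecting period 1:
Births: 780 × 0.092 = 72 ; 760 × 0.286 = 217 → 289
Band 2: 560 × 0.966 = 541
Band 3: 1260 × 0.97 = 1222
Band 4: 780 × 0.965 = 753
Band 5: 1000 × 0.951 = 951
Band 6: 760 × 0.975 + 580 × 0.538 = 741 + 312 = 1053
Net migration: Band 1 + 140 → 429; Band 2 − 140 → 401; Band 3 + 130 → 1352; Band 4 − 140 → 613; Band 5 + 140 → 1091; Band 6 − 50 → 1003
→ [429, 401, 1352, 613, 1091, 1003]
After projecting period 2:
Births: 1352 × 0.092 = 124 ; 1091 × 0.286 = 312 → 436
Band 2: 429 × 0.966 = 414
Band 3: 401 × 0.97 = 389
Band 4: 1352 × 0.965 = 1305
Band 5: 613 × 0.951 = 583
Band 6: 1091 × 0.975 + 1003 × 0.538 = 1064 + 540 = 1604
Net migration: Band 1 + 140 → 576; Band 2 − 140 → 274; Band 3 + 130 → 519; Band 4 − 140 → 1165; Band 5 + 140 → 723; Band 6 − 50 → 1554
→ [576, 274, 519, 1165, 723, 1554]
After projecting period 3:
Births: 519 × 0.092 = 48 ; 723 × 0.286 = 207 → 255
Band 2: 576 × 0.966 = 556
Band 3: 274 × 0.97 = 266
Band 4: 519 × 0.965 = 501
Band 5: 1165 × 0.951 = 1108
Band 6: 723 × 0.975 + 1554 × 0.538 = 705 + 836 = 1541
Net migration: Band 1 + 140 → 395; Band 2 − 140 → 416; Band 3 + 130 → 396; Band 4 − 140 → 361; Band 5 + 140 → 1248; Band 6 − 50 → 1491
→ [395, 416, 396, 361, 1248, 1491]
Scenario A total after 3 periods: 4307
Scenario B projection —
After projecting period 1:
Births: 780 × 0.142 = 111 ; 760 × 0.286 = 217 → 328
Band 2: 560 × 0.966 = 541
Band 3: 1260 × 0.97 = 1222
Band 4: 780 × 0.965 = 753
Band 5: 1000 × 0.951 = 951
Band 6: 760 × 0.975 + 580 × 0.538 = 741 + 312 = 1053
Net migration: Band 1 + 140 → 468; Band 2 − 140 → 401; Band 3 + 130 → 1352; Band 4 − 140 → 613; Band 5 + 140 → 1091; Band 6 − 50 → 1003
→ [468, 401, 1352, 613, 1091, 1003]
After projecting period 2:
Births: 1352 × 0.142 = 192 ; 1091 × 0.286 = 312 → 504
Band 2: 468 × 0.966 = 452
Band 3: 401 × 0.97 = 389
Band 4: 1352 × 0.965 = 1305
Band 5: 613 × 0.951 = 583
Band 6: 1091 × 0.975 + 1003 × 0.538 = 1064 + 540 = 1604
Net migration: Band 1 + 140 → 644; Band 2 − 140 → 312; Band 3 + 130 → 519; Band 4 − 140 → 1165; Band 5 + 140 → 723; Band 6 − 50 → 1554
→ [644, 312, 519, 1165, 723, 1554]
After projecting period 3:
Births: 519 × 0.142 = 74 ; 723 × 0.286 = 207 → 281
Band 2: 644 × 0.966 = 622
Band 3: 312 × 0.97 = 303
Band 4: 519 × 0.965 = 501
Band 5: 1165 × 0.951 = 1108
Band 6: 723 × 0.975 + 1554 × 0.538 = 705 + 836 = 1541
Net migration: Band 1 + 140 → 421; Band 2 − 140 → 482; Band 3 + 130 → 433; Band 4 − 140 → 361; Band 5 + 140 → 1248; Band 6 − 50 → 1491
→ [421, 482, 433, 361, 1248, 1491]
Scenario B total after 3 periods: 4436
Difference B − A = 4436 − 4307 = 129

129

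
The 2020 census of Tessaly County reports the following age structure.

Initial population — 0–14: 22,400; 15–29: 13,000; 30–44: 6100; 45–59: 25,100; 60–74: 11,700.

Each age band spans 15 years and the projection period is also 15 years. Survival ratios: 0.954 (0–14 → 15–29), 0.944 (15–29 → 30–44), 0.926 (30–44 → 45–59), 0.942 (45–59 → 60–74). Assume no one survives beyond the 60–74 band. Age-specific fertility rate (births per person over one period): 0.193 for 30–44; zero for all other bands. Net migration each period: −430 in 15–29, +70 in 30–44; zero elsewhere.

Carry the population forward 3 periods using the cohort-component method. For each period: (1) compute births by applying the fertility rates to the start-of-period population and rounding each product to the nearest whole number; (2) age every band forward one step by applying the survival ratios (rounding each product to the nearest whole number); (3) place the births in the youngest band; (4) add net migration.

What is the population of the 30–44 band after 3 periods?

724

After projecting period 1:
Births: 6100 × 0.193 = 1177
15–29: 22400 × 0.954 = 21370
30–44: 13000 × 0.944 = 12272
45–59: 6100 × 0.926 = 5649
60–74: 25100 × 0.942 = 23644
Net migration: 15–29 − 430 → 20940; 30–44 + 70 → 12342
Giving 1177 / 20940 / 12342 / 5649 / 23644.
After projecting period 2:
Births: 12342 × 0.193 = 2382
15–29: 1177 × 0.954 = 1123
30–44: 20940 × 0.944 = 19767
45–59: 12342 × 0.926 = 11429
60–74: 5649 × 0.942 = 5321
Net migration: 15–29 − 430 → 693; 30–44 + 70 → 19837
Giving 2382 / 693 / 19837 / 11429 / 5321.
After projecting period 3:
Births: 19837 × 0.193 = 3829
15–29: 2382 × 0.954 = 2272
30–44: 693 × 0.944 = 654
45–59: 19837 × 0.926 = 18369
60–74: 11429 × 0.942 = 10766
Net migration: 15–29 − 430 → 1842; 30–44 + 70 → 724
Giving 3829 / 1842 / 724 / 18369 / 10766.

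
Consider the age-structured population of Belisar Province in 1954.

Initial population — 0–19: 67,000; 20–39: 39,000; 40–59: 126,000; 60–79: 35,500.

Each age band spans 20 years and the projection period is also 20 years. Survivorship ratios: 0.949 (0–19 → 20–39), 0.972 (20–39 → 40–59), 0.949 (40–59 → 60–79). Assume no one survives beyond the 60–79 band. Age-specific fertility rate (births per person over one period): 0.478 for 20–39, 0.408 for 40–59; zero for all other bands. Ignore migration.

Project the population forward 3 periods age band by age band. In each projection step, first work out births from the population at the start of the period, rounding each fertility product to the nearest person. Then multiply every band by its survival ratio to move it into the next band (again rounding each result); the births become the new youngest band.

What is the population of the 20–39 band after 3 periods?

43520

(Bands numbered youngest = 1 to oldest = 4.)
[period 1]
Births: 39000 × 0.478 = 18642  |  126000 × 0.408 = 51408 ⇒ total 70050
Band 2: 67000 × 0.949 = 63583
Band 3: 39000 × 0.972 = 37908
Band 4: 126000 × 0.949 = 119574
Giving 70050 / 63583 / 37908 / 119574.
[period 2]
Births: 63583 × 0.478 = 30393  |  37908 × 0.408 = 15466 ⇒ total 45859
Band 2: 70050 × 0.949 = 66477
Band 3: 63583 × 0.972 = 61803
Band 4: 37908 × 0.949 = 35975
Giving 45859 / 66477 / 61803 / 35975.
[period 3]
Births: 66477 × 0.478 = 31776  |  61803 × 0.408 = 25216 ⇒ total 56992
Band 2: 45859 × 0.949 = 43520
Band 3: 66477 × 0.972 = 64616
Band 4: 61803 × 0.949 = 58651
Giving 56992 / 43520 / 64616 / 58651.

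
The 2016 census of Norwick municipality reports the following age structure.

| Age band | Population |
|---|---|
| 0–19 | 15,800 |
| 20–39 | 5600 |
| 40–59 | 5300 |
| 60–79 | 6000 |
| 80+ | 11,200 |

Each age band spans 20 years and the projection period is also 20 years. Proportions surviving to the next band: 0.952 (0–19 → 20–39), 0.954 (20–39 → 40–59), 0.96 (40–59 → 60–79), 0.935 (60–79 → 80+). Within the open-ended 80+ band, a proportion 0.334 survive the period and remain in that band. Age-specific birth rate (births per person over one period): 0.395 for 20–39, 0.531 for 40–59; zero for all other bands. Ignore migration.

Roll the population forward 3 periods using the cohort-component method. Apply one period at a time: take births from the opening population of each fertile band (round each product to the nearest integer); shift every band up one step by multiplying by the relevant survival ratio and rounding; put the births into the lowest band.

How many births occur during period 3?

9510

Call the bands 1 to 5, youngest first.
— Period 1 —
Births: 5600 * 0.395 = 2212 ; 5300 * 0.531 = 2814 → total 5026
Band 2: 15800 * 0.952 = 15042
Band 3: 5600 * 0.954 = 5342
Band 4: 5300 * 0.96 = 5088
Band 5: 6000 * 0.935 + 11200 * 0.334 = 5610 + 3741 = 9351
End of period: [5026, 15042, 5342, 5088, 9351]
— Period 2 —
Births: 15042 * 0.395 = 5942 ; 5342 * 0.531 = 2837 → total 8779
Band 2: 5026 * 0.952 = 4785
Band 3: 15042 * 0.954 = 14350
Band 4: 5342 * 0.96 = 5128
Band 5: 5088 * 0.935 + 9351 * 0.334 = 4757 + 3123 = 7880
End of period: [8779, 4785, 14350, 5128, 7880]
— Period 3 —
Births: 4785 * 0.395 = 1890 ; 14350 * 0.531 = 7620 → total 9510
Band 2: 8779 * 0.952 = 8358
Band 3: 4785 * 0.954 = 4565
Band 4: 14350 * 0.96 = 13776
Band 5: 5128 * 0.935 + 7880 * 0.334 = 4795 + 2632 = 7427
End of period: [9510, 8358, 4565, 13776, 7427]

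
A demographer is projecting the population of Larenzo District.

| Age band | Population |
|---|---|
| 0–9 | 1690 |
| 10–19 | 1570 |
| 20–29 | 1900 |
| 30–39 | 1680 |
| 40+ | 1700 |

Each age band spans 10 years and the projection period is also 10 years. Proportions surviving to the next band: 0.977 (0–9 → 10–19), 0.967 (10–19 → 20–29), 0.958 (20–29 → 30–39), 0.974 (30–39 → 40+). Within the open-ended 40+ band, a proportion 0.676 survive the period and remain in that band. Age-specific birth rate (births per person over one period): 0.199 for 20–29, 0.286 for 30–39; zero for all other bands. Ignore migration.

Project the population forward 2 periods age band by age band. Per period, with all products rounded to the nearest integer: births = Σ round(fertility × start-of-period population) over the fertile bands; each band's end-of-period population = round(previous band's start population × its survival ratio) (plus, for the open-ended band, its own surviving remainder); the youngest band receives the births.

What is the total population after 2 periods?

8368

After projecting period 1:
Births: 1900 × 0.199 = 378 ; 1680 × 0.286 = 480 — total 858
10–19: 1690 × 0.977 = 1651
20–29: 1570 × 0.967 = 1518
30–39: 1900 × 0.958 = 1820
40+: 1680 × 0.974 + 1700 × 0.676 = 1636 + 1149 = 2785
Population now: 0–9=858, 10–19=1651, 20–29=1518, 30–39=1820, 40+=2785
After projecting period 2:
Births: 1518 × 0.199 = 302 ; 1820 × 0.286 = 521 — total 823
10–19: 858 × 0.977 = 838
20–29: 1651 × 0.967 = 1597
30–39: 1518 × 0.958 = 1454
40+: 1820 × 0.974 + 2785 × 0.676 = 1773 + 1883 = 3656
Population now: 0–9=823, 10–19=838, 20–29=1597, 30–39=1454, 40+=3656
Total after period 2: 823 + 838 + 1597 + 1454 + 3656 = 8368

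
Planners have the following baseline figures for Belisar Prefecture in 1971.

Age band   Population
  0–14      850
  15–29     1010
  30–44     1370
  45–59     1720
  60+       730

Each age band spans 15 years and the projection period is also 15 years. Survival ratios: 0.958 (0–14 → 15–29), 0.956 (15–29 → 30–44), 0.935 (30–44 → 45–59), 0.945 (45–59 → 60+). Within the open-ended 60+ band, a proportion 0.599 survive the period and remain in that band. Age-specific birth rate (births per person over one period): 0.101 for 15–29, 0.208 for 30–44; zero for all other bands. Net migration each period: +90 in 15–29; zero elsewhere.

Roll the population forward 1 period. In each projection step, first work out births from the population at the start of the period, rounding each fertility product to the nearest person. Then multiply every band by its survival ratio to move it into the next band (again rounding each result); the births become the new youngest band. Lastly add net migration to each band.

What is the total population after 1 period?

5600

(Bands numbered youngest = 1 to oldest = 5.)
Period 1.
Births: 1010 × 0.101 = 102 ; 1370 × 0.208 = 285 — total 387
Band 2: 850 × 0.958 = 814
Band 3: 1010 × 0.956 = 966
Band 4: 1370 × 0.935 = 1281
Band 5: 1720 × 0.945 + 730 × 0.599 = 1625 + 437 = 2062
Net migration: Band 2 + 90 → 904
End of period: [387, 904, 966, 1281, 2062]
Total after period 1: 387 + 904 + 966 + 1281 + 2062 = 5600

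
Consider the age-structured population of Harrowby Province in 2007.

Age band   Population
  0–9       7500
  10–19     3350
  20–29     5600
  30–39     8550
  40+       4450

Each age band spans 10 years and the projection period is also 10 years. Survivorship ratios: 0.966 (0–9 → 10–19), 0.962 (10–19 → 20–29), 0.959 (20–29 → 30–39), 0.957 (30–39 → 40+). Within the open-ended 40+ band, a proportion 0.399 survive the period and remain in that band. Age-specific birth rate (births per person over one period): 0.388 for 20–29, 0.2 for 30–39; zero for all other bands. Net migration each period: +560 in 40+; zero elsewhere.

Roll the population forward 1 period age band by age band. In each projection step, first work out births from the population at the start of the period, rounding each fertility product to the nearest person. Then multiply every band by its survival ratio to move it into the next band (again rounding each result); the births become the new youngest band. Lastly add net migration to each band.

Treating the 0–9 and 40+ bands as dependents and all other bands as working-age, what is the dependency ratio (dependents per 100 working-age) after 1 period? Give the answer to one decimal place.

Let group 1 be 0–9 through group 5 = 40+.
Period 1:
Births: 5600 × 0.388 = 2173  |  8550 × 0.2 = 1710 → 3883
Group 2: 7500 × 0.966 = 7245
Group 3: 3350 × 0.962 = 3223
Group 4: 5600 × 0.959 = 5370
Group 5: 8550 × 0.957 + 4450 × 0.399 = 8182 + 1776 = 9958
Net migration: Group 5 + 560 → 10518
End of period: [3883, 7245, 3223, 5370, 10518]
Dependents (band 0–9 + band 40+) = 3883 + 10518 = 14401; working-age = 15838; ratio = 14401/15838 × 100 = 90.9

90.9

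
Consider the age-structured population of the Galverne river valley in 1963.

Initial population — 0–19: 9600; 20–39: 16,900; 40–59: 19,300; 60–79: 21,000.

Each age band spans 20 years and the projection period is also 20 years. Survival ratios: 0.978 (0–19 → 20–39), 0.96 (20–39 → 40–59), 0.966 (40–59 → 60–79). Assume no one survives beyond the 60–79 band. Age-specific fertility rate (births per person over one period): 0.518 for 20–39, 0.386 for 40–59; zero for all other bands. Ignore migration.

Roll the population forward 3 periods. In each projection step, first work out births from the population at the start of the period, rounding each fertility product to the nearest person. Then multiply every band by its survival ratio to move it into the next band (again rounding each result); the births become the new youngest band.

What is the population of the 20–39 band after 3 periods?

10881

Period 1:
Births: 16900 × 0.518 = 8754 ; 19300 × 0.386 = 7450 → 16204
20–39: 9600 × 0.978 = 9389
40–59: 16900 × 0.96 = 16224
60–79: 19300 × 0.966 = 18644
Population now: 0–19=16204, 20–39=9389, 40–59=16224, 60–79=18644
Period 2:
Births: 9389 × 0.518 = 4864 ; 16224 × 0.386 = 6262 → 11126
20–39: 16204 × 0.978 = 15848
40–59: 9389 × 0.96 = 9013
60–79: 16224 × 0.966 = 15672
Population now: 0–19=11126, 20–39=15848, 40–59=9013, 60–79=15672
Period 3:
Births: 15848 × 0.518 = 8209 ; 9013 × 0.386 = 3479 → 11688
20–39: 11126 × 0.978 = 10881
40–59: 15848 × 0.96 = 15214
60–79: 9013 × 0.966 = 8707
Population now: 0–19=11688, 20–39=10881, 40–59=15214, 60–79=8707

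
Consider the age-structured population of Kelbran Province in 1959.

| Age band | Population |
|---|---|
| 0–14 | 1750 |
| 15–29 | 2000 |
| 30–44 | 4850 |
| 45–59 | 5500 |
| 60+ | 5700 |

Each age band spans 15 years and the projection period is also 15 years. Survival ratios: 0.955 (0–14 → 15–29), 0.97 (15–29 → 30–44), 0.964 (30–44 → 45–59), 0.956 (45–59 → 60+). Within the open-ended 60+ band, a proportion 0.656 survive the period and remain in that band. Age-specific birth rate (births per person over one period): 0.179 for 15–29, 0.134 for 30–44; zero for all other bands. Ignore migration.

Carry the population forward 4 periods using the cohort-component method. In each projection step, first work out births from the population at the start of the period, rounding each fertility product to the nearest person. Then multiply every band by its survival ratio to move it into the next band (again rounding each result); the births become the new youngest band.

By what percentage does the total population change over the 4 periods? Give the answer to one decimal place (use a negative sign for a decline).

Period 1.
Births: 2000 × 0.179 = 358, 4850 × 0.134 = 650 → total 1008
15–29: 1750 × 0.955 = 1671
30–44: 2000 × 0.97 = 1940
45–59: 4850 × 0.964 = 4675
60+: 5500 × 0.956 + 5700 × 0.656 = 5258 + 3739 = 8997
→ [1008, 1671, 1940, 4675, 8997]
Period 2.
Births: 1671 × 0.179 = 299, 1940 × 0.134 = 260 → total 559
15–29: 1008 × 0.955 = 963
30–44: 1671 × 0.97 = 1621
45–59: 1940 × 0.964 = 1870
60+: 4675 × 0.956 + 8997 × 0.656 = 4469 + 5902 = 10371
→ [559, 963, 1621, 1870, 10371]
Period 3.
Births: 963 × 0.179 = 172, 1621 × 0.134 = 217 → total 389
15–29: 559 × 0.955 = 534
30–44: 963 × 0.97 = 934
45–59: 1621 × 0.964 = 1563
60+: 1870 × 0.956 + 10371 × 0.656 = 1788 + 6803 = 8591
→ [389, 534, 934, 1563, 8591]
Period 4.
Births: 534 × 0.179 = 96, 934 × 0.134 = 125 → total 221
15–29: 389 × 0.955 = 371
30–44: 534 × 0.97 = 518
45–59: 934 × 0.964 = 900
60+: 1563 × 0.956 + 8591 × 0.656 = 1494 + 5636 = 7130
→ [221, 371, 518, 900, 7130]
Total: 19800 → 9140; change = -10660; percentage change = -53.8%

-53.8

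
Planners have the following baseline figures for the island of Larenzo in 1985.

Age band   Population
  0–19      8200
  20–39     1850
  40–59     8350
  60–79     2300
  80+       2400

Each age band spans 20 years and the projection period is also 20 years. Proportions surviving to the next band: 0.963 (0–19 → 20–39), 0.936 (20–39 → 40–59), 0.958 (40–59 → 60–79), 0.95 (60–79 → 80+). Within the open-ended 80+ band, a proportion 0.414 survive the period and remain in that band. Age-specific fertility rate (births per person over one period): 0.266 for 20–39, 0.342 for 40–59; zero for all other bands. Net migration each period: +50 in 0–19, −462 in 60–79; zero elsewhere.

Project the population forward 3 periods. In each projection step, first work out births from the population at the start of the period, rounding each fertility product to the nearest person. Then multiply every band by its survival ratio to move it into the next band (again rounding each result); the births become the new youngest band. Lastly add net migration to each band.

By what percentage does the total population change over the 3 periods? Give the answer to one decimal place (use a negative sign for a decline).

-11.6

(Bands numbered youngest = 1 to oldest = 5.)
After projecting period 1:
Births: 1850 × 0.266 = 492  |  8350 × 0.342 = 2856 — total 3348
Band 2: 8200 × 0.963 = 7897
Band 3: 1850 × 0.936 = 1732
Band 4: 8350 × 0.958 = 7999
Band 5: 2300 × 0.95 + 2400 × 0.414 = 2185 + 994 = 3179
Net migration: Band 1 + 50 → 3398; Band 4 − 462 → 7537
End of period: [3398, 7897, 1732, 7537, 3179]
After projecting period 2:
Births: 7897 × 0.266 = 2101  |  1732 × 0.342 = 592 — total 2693
Band 2: 3398 × 0.963 = 3272
Band 3: 7897 × 0.936 = 7392
Band 4: 1732 × 0.958 = 1659
Band 5: 7537 × 0.95 + 3179 × 0.414 = 7160 + 1316 = 8476
Net migration: Band 1 + 50 → 2743; Band 4 − 462 → 1197
End of period: [2743, 3272, 7392, 1197, 8476]
After projecting period 3:
Births: 3272 × 0.266 = 870  |  7392 × 0.342 = 2528 — total 3398
Band 2: 2743 × 0.963 = 2642
Band 3: 3272 × 0.936 = 3063
Band 4: 7392 × 0.958 = 7082
Band 5: 1197 × 0.95 + 8476 × 0.414 = 1137 + 3509 = 4646
Net migration: Band 1 + 50 → 3448; Band 4 − 462 → 6620
End of period: [3448, 2642, 3063, 6620, 4646]
Total: 23100 → 20419; change = -2681; percentage change = -11.6%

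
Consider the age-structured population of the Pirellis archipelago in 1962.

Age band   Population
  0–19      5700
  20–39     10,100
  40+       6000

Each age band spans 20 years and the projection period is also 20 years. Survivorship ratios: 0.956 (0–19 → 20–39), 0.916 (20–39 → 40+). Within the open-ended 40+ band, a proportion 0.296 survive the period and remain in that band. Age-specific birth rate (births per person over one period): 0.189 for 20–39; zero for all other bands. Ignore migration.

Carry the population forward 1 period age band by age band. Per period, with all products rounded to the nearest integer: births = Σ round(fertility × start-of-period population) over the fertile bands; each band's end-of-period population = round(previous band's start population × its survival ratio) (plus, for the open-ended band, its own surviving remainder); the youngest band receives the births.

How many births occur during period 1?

1909

[period 1]
Births: 10100 * 0.189 = 1909
20–39: 5700 * 0.956 = 5449
40+: 10100 * 0.916 + 6000 * 0.296 = 9252 + 1776 = 11028
End of period: [1909, 5449, 11028]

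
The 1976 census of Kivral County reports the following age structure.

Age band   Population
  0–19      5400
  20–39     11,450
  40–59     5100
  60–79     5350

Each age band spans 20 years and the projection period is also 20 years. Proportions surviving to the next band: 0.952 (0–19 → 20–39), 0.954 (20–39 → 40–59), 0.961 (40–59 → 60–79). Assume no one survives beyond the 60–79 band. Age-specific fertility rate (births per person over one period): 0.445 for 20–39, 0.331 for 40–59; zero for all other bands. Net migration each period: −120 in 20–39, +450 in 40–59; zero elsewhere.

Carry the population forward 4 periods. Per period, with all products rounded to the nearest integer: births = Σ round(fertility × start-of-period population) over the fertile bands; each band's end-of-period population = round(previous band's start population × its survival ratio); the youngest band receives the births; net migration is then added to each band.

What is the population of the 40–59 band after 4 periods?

[period 1]
Births: 11450 * 0.445 = 5095, 5100 * 0.331 = 1688 → 6783
20–39: 5400 * 0.952 = 5141
40–59: 11450 * 0.954 = 10923
60–79: 5100 * 0.961 = 4901
Net migration: 20–39 − 120 → 5021; 40–59 + 450 → 11373
Giving 6783 / 5021 / 11373 / 4901.
[period 2]
Births: 5021 * 0.445 = 2234, 11373 * 0.331 = 3764 → 5998
20–39: 6783 * 0.952 = 6457
40–59: 5021 * 0.954 = 4790
60–79: 11373 * 0.961 = 10929
Net migration: 20–39 − 120 → 6337; 40–59 + 450 → 5240
Giving 5998 / 6337 / 5240 / 10929.
[period 3]
Births: 6337 * 0.445 = 2820, 5240 * 0.331 = 1734 → 4554
20–39: 5998 * 0.952 = 5710
40–59: 6337 * 0.954 = 6045
60–79: 5240 * 0.961 = 5036
Net migration: 20–39 − 120 → 5590; 40–59 + 450 → 6495
Giving 4554 / 5590 / 6495 / 5036.
[period 4]
Births: 5590 * 0.445 = 2488, 6495 * 0.331 = 2150 → 4638
20–39: 4554 * 0.952 = 4335
40–59: 5590 * 0.954 = 5333
60–79: 6495 * 0.961 = 6242
Net migration: 20–39 − 120 → 4215; 40–59 + 450 → 5783
Giving 4638 / 4215 / 5783 / 6242.

5783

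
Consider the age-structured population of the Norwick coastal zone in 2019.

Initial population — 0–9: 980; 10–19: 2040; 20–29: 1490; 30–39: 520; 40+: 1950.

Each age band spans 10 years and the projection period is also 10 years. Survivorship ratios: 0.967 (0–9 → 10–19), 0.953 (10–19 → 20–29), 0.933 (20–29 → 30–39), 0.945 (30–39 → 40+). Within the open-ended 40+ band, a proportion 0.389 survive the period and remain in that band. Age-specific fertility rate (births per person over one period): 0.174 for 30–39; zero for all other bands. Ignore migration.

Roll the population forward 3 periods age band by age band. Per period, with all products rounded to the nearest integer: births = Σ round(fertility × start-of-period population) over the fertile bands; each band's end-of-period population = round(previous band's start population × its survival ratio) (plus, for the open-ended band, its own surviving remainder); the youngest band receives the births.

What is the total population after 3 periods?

— Period 1 —
Births: 520 * 0.174 = 90
10–19: 980 * 0.967 = 948
20–29: 2040 * 0.953 = 1944
30–39: 1490 * 0.933 = 1390
40+: 520 * 0.945 + 1950 * 0.389 = 491 + 759 = 1250
Giving 90 / 948 / 1944 / 1390 / 1250.
— Period 2 —
Births: 1390 * 0.174 = 242
10–19: 90 * 0.967 = 87
20–29: 948 * 0.953 = 903
30–39: 1944 * 0.933 = 1814
40+: 1390 * 0.945 + 1250 * 0.389 = 1314 + 486 = 1800
Giving 242 / 87 / 903 / 1814 / 1800.
— Period 3 —
Births: 1814 * 0.174 = 316
10–19: 242 * 0.967 = 234
20–29: 87 * 0.953 = 83
30–39: 903 * 0.933 = 842
40+: 1814 * 0.945 + 1800 * 0.389 = 1714 + 700 = 2414
Giving 316 / 234 / 83 / 842 / 2414.
Total after period 3: 316 + 234 + 83 + 842 + 2414 = 3889

3889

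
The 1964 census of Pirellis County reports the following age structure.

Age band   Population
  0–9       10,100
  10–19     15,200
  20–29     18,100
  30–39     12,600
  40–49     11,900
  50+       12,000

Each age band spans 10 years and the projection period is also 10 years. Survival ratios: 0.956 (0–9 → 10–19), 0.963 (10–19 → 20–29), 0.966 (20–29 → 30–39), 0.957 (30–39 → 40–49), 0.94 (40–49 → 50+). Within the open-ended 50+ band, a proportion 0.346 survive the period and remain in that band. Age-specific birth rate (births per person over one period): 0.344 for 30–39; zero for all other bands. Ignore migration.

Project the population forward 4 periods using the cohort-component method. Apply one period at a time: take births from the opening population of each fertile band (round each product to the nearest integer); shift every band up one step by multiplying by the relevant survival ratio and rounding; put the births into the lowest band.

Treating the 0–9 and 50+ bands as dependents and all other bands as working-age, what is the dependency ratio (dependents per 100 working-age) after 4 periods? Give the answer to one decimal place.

102.7

— Period 1 —
Births: 12600 × 0.344 = 4334
10–19: 10100 × 0.956 = 9656
20–29: 15200 × 0.963 = 14638
30–39: 18100 × 0.966 = 17485
40–49: 12600 × 0.957 = 12058
50+: 11900 × 0.94 + 12000 × 0.346 = 11186 + 4152 = 15338
Population now: 0–9=4334, 10–19=9656, 20–29=14638, 30–39=17485, 40–49=12058, 50+=15338
— Period 2 —
Births: 17485 × 0.344 = 6015
10–19: 4334 × 0.956 = 4143
20–29: 9656 × 0.963 = 9299
30–39: 14638 × 0.966 = 14140
40–49: 17485 × 0.957 = 16733
50+: 12058 × 0.94 + 15338 × 0.346 = 11335 + 5307 = 16642
Population now: 0–9=6015, 10–19=4143, 20–29=9299, 30–39=14140, 40–49=16733, 50+=16642
— Period 3 —
Births: 14140 × 0.344 = 4864
10–19: 6015 × 0.956 = 5750
20–29: 4143 × 0.963 = 3990
30–39: 9299 × 0.966 = 8983
40–49: 14140 × 0.957 = 13532
50+: 16733 × 0.94 + 16642 × 0.346 = 15729 + 5758 = 21487
Population now: 0–9=4864, 10–19=5750, 20–29=3990, 30–39=8983, 40–49=13532, 50+=21487
— Period 4 —
Births: 8983 × 0.344 = 3090
10–19: 4864 × 0.956 = 4650
20–29: 5750 × 0.963 = 5537
30–39: 3990 × 0.966 = 3854
40–49: 8983 × 0.957 = 8597
50+: 13532 × 0.94 + 21487 × 0.346 = 12720 + 7435 = 20155
Population now: 0–9=3090, 10–19=4650, 20–29=5537, 30–39=3854, 40–49=8597, 50+=20155
Dependents (band 0–9 + band 50+) = 3090 + 20155 = 23245; working-age = 22638; ratio = 23245/22638 × 100 = 102.7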